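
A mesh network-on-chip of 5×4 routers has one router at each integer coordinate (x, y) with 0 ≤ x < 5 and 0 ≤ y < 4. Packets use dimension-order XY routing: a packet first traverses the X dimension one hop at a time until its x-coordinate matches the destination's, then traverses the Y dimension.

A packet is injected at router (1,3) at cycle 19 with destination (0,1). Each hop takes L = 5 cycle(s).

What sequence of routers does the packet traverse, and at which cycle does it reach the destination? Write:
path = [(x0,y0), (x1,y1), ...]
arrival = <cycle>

path = [(1,3), (0,3), (0,2), (0,1)]
arrival = 34

hop 0: (1,3) @ cyc 19
hop 1: (0,3) @ cyc 24  [W]
hop 2: (0,2) @ cyc 29  [S]
hop 3: (0,1) @ cyc 34  [S]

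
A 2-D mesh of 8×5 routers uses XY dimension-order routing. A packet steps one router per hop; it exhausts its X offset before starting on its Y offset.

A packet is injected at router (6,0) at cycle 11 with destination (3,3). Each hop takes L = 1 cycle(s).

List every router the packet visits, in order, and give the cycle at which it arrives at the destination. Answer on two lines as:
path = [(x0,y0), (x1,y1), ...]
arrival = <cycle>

path = [(6,0), (5,0), (4,0), (3,0), (3,1), (3,2), (3,3)]
arrival = 17

hop 0: (6,0) @ cyc 11
hop 1: (5,0) @ cyc 12  [W]
hop 2: (4,0) @ cyc 13  [W]
hop 3: (3,0) @ cyc 14  [W]
hop 4: (3,1) @ cyc 15  [N]
hop 5: (3,2) @ cyc 16  [N]
hop 6: (3,3) @ cyc 17  [N]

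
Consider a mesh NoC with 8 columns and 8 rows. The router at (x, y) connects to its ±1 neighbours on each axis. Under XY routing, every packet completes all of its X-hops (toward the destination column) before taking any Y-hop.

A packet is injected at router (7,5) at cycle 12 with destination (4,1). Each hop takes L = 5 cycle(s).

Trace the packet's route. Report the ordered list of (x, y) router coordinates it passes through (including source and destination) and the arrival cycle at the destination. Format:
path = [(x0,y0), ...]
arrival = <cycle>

hop 0: (7,5) @ cyc 12
hop 1: (6,5) @ cyc 17  [W]
hop 2: (5,5) @ cyc 22  [W]
hop 3: (4,5) @ cyc 27  [W]
hop 4: (4,4) @ cyc 32  [S]
hop 5: (4,3) @ cyc 37  [S]
hop 6: (4,2) @ cyc 42  [S]
hop 7: (4,1) @ cyc 47  [S]

path = [(7,5), (6,5), (5,5), (4,5), (4,4), (4,3), (4,2), (4,1)]
arrival = 47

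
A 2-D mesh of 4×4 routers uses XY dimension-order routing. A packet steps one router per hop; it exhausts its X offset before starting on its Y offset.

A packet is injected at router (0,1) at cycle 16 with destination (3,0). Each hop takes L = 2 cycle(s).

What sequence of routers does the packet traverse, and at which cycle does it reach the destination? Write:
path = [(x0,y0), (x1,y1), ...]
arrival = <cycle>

#0 — 0,1 | c16
#1 — 1,1 | c18 | E
#2 — 2,1 | c20 | E
#3 — 3,1 | c22 | E
#4 — 3,0 | c24 | S

path = [(0,1), (1,1), (2,1), (3,1), (3,0)]
arrival = 24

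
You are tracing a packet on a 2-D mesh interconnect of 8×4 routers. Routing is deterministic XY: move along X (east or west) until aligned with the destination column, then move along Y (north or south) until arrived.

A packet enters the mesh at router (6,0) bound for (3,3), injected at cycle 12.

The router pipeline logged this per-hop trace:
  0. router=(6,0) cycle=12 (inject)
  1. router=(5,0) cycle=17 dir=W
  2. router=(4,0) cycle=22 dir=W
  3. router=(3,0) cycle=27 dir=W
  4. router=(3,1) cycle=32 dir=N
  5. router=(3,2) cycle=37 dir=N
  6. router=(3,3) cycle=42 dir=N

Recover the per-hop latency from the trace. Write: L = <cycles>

Δcyc across hop 0→1: 17 − 12 = 5.
That increment is L by definition: L = 5.

L = 5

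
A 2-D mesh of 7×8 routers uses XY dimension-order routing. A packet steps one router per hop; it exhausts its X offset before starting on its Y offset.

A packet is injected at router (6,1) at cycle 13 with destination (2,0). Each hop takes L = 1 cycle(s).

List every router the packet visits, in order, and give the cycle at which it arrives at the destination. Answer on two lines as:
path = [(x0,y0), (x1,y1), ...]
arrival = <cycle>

#0 — 6,1 | c13
#1 — 5,1 | c14 | W
#2 — 4,1 | c15 | W
#3 — 3,1 | c16 | W
#4 — 2,1 | c17 | W
#5 — 2,0 | c18 | S

path = [(6,1), (5,1), (4,1), (3,1), (2,1), (2,0)]
arrival = 18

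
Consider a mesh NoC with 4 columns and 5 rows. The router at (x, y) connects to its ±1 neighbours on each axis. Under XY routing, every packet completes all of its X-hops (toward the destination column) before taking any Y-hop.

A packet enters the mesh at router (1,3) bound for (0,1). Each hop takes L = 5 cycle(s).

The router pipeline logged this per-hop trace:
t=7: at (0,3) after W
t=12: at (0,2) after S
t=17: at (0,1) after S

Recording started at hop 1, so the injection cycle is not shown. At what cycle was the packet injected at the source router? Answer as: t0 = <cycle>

t0 = 2

Hop 1 reached at cycle 7; hop k is at t0 + k·L.
So t0 = 7 − 1·5 = 2.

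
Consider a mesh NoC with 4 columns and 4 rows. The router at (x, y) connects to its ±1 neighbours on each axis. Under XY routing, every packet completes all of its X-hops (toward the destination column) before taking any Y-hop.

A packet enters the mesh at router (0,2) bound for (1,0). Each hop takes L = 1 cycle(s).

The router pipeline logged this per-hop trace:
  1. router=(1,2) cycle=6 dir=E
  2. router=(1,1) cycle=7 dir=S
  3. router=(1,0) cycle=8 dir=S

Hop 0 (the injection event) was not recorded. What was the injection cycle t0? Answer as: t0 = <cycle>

t0 = 5

The first recorded entry is hop 1 at cycle 6.
t0 = cyc[1] − L = 6 − 1 = 5.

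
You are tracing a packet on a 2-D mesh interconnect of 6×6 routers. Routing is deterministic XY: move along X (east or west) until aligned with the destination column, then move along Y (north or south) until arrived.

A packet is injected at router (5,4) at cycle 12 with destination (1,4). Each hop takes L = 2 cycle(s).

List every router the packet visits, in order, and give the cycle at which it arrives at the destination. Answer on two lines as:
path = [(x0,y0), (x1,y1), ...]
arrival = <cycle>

t=12: at (5,4)
t=14: at (4,4) after W
t=16: at (3,4) after W
t=18: at (2,4) after W
t=20: at (1,4) after W

path = [(5,4), (4,4), (3,4), (2,4), (1,4)]
arrival = 20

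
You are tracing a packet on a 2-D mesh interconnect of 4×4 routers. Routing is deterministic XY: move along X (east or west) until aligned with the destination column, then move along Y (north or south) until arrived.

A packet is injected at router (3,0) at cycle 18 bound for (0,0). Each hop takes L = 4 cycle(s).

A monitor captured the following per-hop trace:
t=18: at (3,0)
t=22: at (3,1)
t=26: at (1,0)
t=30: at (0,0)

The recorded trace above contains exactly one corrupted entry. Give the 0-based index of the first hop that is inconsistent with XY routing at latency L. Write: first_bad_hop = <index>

  1: Δx=+0 Δy=+1 Δt=4 [BAD: Y-move but x=3≠0]

first_bad_hop = 1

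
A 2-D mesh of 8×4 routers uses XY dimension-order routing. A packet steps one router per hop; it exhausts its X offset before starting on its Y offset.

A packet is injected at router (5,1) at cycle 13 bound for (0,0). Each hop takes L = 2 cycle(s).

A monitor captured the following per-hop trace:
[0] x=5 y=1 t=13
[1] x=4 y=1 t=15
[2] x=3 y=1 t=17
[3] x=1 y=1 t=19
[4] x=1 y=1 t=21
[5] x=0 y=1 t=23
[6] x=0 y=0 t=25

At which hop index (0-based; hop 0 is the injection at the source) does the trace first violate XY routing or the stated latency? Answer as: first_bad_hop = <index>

hop 1: step (-1,+0), +2 cyc — ok
hop 2: step (-1,+0), +2 cyc — ok
hop 3: step (-2,+0), +2 cyc — BAD: non-unit step

first_bad_hop = 3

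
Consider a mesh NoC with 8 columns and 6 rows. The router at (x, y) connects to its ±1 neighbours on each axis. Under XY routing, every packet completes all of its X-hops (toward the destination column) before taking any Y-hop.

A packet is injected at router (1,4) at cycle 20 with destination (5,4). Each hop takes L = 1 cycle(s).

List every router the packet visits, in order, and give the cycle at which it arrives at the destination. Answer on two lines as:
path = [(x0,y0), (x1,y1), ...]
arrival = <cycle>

path = [(1,4), (2,4), (3,4), (4,4), (5,4)]
arrival = 24

#0 — 1,4 | c20
#1 — 2,4 | c21 | E
#2 — 3,4 | c22 | E
#3 — 4,4 | c23 | E
#4 — 5,4 | c24 | E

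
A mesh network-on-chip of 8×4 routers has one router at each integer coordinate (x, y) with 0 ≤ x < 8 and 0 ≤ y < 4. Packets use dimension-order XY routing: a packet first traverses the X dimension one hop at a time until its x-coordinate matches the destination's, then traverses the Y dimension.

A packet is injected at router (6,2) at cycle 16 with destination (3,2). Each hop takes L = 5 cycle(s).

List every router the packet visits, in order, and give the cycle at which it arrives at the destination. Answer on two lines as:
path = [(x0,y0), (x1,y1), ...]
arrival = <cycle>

path = [(6,2), (5,2), (4,2), (3,2)]
arrival = 31

#0 — 6,2 | c16
#1 — 5,2 | c21 | W
#2 — 4,2 | c26 | W
#3 — 3,2 | c31 | W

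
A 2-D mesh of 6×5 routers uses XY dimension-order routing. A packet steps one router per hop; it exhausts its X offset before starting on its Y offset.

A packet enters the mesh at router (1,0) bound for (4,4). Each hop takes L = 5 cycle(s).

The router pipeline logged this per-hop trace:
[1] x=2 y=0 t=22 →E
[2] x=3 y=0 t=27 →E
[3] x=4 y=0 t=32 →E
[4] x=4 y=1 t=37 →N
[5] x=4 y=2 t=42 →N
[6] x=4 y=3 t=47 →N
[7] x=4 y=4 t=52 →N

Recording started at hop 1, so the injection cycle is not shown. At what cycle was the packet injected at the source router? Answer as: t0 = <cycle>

t0 = 17

cyc[1] = 22 and cyc[k] = t0 + k·L for every k.
Subtract one hop: t0 = 22 − 5 = 17.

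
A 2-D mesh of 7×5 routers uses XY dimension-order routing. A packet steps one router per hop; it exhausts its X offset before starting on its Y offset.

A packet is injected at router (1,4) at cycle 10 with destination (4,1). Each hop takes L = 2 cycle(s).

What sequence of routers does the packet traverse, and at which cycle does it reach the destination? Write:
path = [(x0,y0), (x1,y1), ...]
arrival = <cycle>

path = [(1,4), (2,4), (3,4), (4,4), (4,3), (4,2), (4,1)]
arrival = 22

src (1,4)  cyc=10
E→(2,4)  cyc=12
E→(3,4)  cyc=14
E→(4,4)  cyc=16
S→(4,3)  cyc=18
S→(4,2)  cyc=20
S→(4,1)  cyc=22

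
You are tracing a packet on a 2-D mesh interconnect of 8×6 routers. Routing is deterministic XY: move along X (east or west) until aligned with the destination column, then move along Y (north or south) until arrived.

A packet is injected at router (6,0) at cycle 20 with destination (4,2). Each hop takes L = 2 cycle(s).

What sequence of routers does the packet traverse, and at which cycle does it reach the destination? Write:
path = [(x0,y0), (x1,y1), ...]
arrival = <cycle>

path = [(6,0), (5,0), (4,0), (4,1), (4,2)]
arrival = 28

src (6,0)  cyc=20
W→(5,0)  cyc=22
W→(4,0)  cyc=24
N→(4,1)  cyc=26
N→(4,2)  cyc=28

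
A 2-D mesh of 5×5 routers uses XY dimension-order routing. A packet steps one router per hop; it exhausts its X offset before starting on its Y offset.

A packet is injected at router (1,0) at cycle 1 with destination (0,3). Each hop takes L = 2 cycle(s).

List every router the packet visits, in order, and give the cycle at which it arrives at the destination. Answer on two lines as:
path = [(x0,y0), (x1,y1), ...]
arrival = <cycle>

path = [(1,0), (0,0), (0,1), (0,2), (0,3)]
arrival = 9

hop 0: (1,0) @ cyc 1
hop 1: (0,0) @ cyc 3  [W]
hop 2: (0,1) @ cyc 5  [N]
hop 3: (0,2) @ cyc 7  [N]
hop 4: (0,3) @ cyc 9  [N]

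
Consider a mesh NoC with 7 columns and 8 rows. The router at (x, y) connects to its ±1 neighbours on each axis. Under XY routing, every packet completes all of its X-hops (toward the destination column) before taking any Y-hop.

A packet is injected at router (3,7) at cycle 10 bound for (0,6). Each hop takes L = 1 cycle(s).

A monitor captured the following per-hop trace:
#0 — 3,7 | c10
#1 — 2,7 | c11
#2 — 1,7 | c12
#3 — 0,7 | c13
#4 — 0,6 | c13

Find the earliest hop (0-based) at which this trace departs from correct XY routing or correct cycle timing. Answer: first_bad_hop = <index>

first_bad_hop = 4

hop 1: step (-1,+0), +1 cyc — ok
hop 2: step (-1,+0), +1 cyc — ok
hop 3: step (-1,+0), +1 cyc — ok
hop 4: step (+0,-1), +0 cyc — BAD: Δcyc=0≠L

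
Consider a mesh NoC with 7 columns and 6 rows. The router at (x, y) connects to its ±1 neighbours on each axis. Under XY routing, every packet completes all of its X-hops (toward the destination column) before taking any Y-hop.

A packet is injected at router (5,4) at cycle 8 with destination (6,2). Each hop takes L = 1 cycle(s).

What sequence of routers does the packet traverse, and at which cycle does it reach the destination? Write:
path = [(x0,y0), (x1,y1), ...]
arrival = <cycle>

path = [(5,4), (6,4), (6,3), (6,2)]
arrival = 11

hop 0: (5,4) @ cyc 8
hop 1: (6,4) @ cyc 9  [E]
hop 2: (6,3) @ cyc 10  [S]
hop 3: (6,2) @ cyc 11  [S]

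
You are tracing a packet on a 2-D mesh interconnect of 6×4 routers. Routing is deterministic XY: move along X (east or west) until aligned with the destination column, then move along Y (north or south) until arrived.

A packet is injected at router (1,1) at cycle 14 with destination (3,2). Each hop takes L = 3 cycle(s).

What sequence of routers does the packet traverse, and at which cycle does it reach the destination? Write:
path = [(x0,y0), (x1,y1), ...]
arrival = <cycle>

  0. router=(1,1) cycle=14 (inject)
  1. router=(2,1) cycle=17 dir=E
  2. router=(3,1) cycle=20 dir=E
  3. router=(3,2) cycle=23 dir=N

path = [(1,1), (2,1), (3,1), (3,2)]
arrival = 23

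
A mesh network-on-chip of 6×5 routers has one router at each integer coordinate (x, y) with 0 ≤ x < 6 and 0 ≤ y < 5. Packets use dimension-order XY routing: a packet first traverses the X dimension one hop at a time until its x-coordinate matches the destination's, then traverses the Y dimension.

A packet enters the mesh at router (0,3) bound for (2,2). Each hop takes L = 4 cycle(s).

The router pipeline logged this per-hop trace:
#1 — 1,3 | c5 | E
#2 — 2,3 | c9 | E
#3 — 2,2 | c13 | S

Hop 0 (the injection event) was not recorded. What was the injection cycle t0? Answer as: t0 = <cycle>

The first recorded entry is hop 1 at cycle 5.
t0 = cyc[1] − L = 5 − 4 = 1.

t0 = 1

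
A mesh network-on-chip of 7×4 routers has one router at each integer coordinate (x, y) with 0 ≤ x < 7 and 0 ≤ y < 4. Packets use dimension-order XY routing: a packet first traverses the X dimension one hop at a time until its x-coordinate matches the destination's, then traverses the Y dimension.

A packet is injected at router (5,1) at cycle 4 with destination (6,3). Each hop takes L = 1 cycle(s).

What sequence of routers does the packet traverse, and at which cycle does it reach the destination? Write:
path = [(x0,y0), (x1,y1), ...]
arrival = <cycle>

src (5,1)  cyc=4
E→(6,1)  cyc=5
N→(6,2)  cyc=6
N→(6,3)  cyc=7

path = [(5,1), (6,1), (6,2), (6,3)]
arrival = 7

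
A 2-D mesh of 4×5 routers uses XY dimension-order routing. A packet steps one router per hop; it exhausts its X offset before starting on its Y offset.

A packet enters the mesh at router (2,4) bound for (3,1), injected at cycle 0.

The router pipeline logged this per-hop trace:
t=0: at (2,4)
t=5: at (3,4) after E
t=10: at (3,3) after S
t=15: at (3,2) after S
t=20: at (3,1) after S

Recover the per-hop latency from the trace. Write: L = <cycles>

L = 5

From hop 0 (0) to hop 1 (5): +5 cycles.
Per-hop latency L = Δcyc = 5.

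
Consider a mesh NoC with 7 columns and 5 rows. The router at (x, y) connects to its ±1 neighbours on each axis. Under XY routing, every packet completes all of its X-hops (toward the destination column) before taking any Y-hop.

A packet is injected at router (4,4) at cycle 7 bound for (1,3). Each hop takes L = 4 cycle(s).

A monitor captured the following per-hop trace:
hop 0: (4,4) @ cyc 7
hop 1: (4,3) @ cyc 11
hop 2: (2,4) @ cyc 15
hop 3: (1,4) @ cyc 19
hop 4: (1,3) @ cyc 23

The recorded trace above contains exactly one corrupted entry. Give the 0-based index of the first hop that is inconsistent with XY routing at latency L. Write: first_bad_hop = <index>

check 1→ d=(0,-1) cyc+4: BAD: Y-move but x=4≠1

first_bad_hop = 1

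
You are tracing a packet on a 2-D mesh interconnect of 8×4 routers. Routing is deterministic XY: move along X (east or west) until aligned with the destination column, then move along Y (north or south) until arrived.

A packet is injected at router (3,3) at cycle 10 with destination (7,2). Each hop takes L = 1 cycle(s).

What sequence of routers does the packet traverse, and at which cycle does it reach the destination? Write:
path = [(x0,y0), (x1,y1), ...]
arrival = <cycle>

[0] x=3 y=3 t=10
[1] x=4 y=3 t=11 →E
[2] x=5 y=3 t=12 →E
[3] x=6 y=3 t=13 →E
[4] x=7 y=3 t=14 →E
[5] x=7 y=2 t=15 →S

path = [(3,3), (4,3), (5,3), (6,3), (7,3), (7,2)]
arrival = 15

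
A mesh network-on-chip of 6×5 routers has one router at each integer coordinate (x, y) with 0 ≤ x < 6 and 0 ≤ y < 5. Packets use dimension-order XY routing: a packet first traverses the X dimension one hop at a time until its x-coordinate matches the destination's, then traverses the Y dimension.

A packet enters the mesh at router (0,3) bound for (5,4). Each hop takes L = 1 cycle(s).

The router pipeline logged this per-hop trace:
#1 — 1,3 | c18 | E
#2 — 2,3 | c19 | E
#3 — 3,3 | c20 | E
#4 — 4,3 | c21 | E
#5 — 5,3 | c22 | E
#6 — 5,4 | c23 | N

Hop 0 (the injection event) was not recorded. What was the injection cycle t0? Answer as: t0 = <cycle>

cyc[1] = 18 and cyc[k] = t0 + k·L for every k.
So t0 = 18 − 1·1 = 17.

t0 = 17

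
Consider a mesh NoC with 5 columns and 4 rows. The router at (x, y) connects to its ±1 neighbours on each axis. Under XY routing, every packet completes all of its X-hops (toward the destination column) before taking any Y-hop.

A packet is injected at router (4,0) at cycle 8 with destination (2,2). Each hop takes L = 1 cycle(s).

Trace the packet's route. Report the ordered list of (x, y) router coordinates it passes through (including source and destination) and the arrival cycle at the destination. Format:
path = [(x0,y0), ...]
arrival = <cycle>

hop 0: (4,0) @ cyc 8
hop 1: (3,0) @ cyc 9  [W]
hop 2: (2,0) @ cyc 10  [W]
hop 3: (2,1) @ cyc 11  [N]
hop 4: (2,2) @ cyc 12  [N]

path = [(4,0), (3,0), (2,0), (2,1), (2,2)]
arrival = 12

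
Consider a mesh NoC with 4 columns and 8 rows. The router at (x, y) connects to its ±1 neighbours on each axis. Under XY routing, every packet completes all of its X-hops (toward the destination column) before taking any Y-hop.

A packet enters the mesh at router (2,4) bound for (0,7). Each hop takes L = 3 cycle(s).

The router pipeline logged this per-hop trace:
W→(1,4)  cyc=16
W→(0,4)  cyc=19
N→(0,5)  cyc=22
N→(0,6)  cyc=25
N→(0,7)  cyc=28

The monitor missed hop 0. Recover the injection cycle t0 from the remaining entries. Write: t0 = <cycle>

t0 = 13

The first recorded entry is hop 1 at cycle 16.
t0 = cyc[1] − L = 16 − 3 = 13.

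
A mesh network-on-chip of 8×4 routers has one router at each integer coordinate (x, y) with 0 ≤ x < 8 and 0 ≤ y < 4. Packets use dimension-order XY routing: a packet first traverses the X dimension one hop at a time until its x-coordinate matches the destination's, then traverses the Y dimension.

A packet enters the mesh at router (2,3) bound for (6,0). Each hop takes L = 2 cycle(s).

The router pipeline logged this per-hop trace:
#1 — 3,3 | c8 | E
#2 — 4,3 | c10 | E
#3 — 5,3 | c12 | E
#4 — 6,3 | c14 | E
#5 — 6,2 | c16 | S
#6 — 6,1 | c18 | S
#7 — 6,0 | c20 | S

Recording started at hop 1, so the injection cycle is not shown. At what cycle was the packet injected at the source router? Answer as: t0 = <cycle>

t0 = 6

At hop 1 the cycle is 8; in general cyc_k = t0 + kL.
Subtract one hop: t0 = 8 − 2 = 6.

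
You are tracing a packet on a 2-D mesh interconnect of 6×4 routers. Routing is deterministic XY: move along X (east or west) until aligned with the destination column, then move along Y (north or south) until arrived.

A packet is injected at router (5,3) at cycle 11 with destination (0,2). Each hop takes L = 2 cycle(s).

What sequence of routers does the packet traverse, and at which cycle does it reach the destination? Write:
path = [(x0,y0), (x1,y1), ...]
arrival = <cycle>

path = [(5,3), (4,3), (3,3), (2,3), (1,3), (0,3), (0,2)]
arrival = 23

src (5,3)  cyc=11
W→(4,3)  cyc=13
W→(3,3)  cyc=15
W→(2,3)  cyc=17
W→(1,3)  cyc=19
W→(0,3)  cyc=21
S→(0,2)  cyc=23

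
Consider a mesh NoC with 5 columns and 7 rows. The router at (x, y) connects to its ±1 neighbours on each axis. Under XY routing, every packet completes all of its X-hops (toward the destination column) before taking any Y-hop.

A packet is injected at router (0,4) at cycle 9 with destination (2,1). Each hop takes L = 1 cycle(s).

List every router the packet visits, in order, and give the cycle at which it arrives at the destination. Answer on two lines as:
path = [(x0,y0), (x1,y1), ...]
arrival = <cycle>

path = [(0,4), (1,4), (2,4), (2,3), (2,2), (2,1)]
arrival = 14

t=9: at (0,4)
t=10: at (1,4) after E
t=11: at (2,4) after E
t=12: at (2,3) after S
t=13: at (2,2) after S
t=14: at (2,1) after S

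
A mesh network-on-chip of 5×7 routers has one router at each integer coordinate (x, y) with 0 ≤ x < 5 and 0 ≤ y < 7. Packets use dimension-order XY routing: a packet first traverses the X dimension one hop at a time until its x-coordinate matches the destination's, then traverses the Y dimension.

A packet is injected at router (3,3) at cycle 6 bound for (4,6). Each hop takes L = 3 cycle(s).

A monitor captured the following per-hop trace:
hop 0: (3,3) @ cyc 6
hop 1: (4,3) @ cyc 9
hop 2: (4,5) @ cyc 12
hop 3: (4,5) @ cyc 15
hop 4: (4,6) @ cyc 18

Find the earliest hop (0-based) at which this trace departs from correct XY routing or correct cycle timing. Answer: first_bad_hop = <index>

first_bad_hop = 2

check 1→ d=(1,0) cyc+3: ok
check 2→ d=(0,2) cyc+3: BAD: non-unit step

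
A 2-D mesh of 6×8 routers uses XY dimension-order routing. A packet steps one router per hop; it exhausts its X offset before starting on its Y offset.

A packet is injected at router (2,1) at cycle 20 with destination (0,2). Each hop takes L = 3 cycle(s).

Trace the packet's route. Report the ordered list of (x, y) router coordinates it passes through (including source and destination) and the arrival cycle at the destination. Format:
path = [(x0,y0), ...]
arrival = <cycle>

path = [(2,1), (1,1), (0,1), (0,2)]
arrival = 29

src (2,1)  cyc=20
W→(1,1)  cyc=23
W→(0,1)  cyc=26
N→(0,2)  cyc=29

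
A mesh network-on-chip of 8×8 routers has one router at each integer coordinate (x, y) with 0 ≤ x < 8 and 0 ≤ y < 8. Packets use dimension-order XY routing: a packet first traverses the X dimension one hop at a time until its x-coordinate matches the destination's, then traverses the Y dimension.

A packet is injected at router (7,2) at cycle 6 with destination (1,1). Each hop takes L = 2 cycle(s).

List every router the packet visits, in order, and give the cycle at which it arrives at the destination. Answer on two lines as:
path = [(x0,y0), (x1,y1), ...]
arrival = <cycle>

src (7,2)  cyc=6
W→(6,2)  cyc=8
W→(5,2)  cyc=10
W→(4,2)  cyc=12
W→(3,2)  cyc=14
W→(2,2)  cyc=16
W→(1,2)  cyc=18
S→(1,1)  cyc=20

path = [(7,2), (6,2), (5,2), (4,2), (3,2), (2,2), (1,2), (1,1)]
arrival = 20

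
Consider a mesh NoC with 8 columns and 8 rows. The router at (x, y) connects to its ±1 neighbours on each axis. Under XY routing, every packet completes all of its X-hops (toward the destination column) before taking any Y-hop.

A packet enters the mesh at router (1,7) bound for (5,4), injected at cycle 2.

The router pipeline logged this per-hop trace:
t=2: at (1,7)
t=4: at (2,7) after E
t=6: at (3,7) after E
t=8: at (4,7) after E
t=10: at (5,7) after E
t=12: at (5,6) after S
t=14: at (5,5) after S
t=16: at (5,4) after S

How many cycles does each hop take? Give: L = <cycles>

L = 2

Between hops 0 and 1 the cycle counter advances 4 − 2 = 2.
That increment is L by definition: L = 2.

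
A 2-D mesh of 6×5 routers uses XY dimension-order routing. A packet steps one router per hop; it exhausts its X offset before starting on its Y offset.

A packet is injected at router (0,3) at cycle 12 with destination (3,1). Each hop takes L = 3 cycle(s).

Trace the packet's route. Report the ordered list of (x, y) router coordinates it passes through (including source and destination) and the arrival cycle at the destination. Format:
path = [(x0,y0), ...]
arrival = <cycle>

path = [(0,3), (1,3), (2,3), (3,3), (3,2), (3,1)]
arrival = 27

hop 0: (0,3) @ cyc 12
hop 1: (1,3) @ cyc 15  [E]
hop 2: (2,3) @ cyc 18  [E]
hop 3: (3,3) @ cyc 21  [E]
hop 4: (3,2) @ cyc 24  [S]
hop 5: (3,1) @ cyc 27  [S]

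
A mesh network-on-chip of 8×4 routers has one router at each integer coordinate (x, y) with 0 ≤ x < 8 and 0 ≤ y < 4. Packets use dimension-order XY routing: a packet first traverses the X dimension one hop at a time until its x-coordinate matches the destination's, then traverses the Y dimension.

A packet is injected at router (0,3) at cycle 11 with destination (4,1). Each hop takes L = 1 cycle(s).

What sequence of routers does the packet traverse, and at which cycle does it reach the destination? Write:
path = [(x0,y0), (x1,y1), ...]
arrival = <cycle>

[0] x=0 y=3 t=11
[1] x=1 y=3 t=12 →E
[2] x=2 y=3 t=13 →E
[3] x=3 y=3 t=14 →E
[4] x=4 y=3 t=15 →E
[5] x=4 y=2 t=16 →S
[6] x=4 y=1 t=17 →S

path = [(0,3), (1,3), (2,3), (3,3), (4,3), (4,2), (4,1)]
arrival = 17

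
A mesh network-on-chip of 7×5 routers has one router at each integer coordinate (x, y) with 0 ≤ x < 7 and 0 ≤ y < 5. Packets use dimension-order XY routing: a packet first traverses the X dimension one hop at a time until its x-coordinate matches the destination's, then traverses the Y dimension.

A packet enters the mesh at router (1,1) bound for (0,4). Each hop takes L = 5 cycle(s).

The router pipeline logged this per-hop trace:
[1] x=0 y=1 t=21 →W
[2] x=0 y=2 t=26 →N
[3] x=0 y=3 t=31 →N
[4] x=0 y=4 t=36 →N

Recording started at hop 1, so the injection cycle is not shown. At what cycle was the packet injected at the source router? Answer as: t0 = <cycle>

Hop 1 reached at cycle 21; hop k is at t0 + k·L.
So t0 = 21 − 1·5 = 16.

t0 = 16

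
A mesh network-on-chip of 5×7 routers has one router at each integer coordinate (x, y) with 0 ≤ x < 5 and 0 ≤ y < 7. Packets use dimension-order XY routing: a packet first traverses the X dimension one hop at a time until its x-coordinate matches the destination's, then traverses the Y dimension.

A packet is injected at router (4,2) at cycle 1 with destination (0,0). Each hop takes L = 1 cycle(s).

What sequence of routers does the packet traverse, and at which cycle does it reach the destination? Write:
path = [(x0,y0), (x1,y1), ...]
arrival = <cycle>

src (4,2)  cyc=1
W→(3,2)  cyc=2
W→(2,2)  cyc=3
W→(1,2)  cyc=4
W→(0,2)  cyc=5
S→(0,1)  cyc=6
S→(0,0)  cyc=7

path = [(4,2), (3,2), (2,2), (1,2), (0,2), (0,1), (0,0)]
arrival = 7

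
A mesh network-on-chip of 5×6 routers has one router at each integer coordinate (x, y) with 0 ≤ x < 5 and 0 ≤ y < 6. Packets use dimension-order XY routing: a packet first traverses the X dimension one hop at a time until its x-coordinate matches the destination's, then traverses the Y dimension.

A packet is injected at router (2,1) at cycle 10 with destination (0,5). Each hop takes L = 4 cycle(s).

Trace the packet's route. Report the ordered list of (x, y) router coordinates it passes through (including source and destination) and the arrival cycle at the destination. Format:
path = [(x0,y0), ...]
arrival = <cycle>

t=10: at (2,1)
t=14: at (1,1) after W
t=18: at (0,1) after W
t=22: at (0,2) after N
t=26: at (0,3) after N
t=30: at (0,4) after N
t=34: at (0,5) after N

path = [(2,1), (1,1), (0,1), (0,2), (0,3), (0,4), (0,5)]
arrival = 34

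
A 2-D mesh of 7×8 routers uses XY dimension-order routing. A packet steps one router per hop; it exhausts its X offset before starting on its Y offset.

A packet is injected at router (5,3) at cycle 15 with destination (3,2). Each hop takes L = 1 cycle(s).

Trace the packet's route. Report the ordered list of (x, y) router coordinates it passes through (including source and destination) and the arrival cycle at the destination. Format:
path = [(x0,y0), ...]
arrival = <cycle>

path = [(5,3), (4,3), (3,3), (3,2)]
arrival = 18

#0 — 5,3 | c15
#1 — 4,3 | c16 | W
#2 — 3,3 | c17 | W
#3 — 3,2 | c18 | S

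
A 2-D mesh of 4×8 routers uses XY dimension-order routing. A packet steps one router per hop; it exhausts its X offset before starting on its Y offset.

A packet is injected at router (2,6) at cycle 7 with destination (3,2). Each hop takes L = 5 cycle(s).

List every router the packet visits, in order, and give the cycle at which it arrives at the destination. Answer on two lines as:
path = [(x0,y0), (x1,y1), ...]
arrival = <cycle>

[0] x=2 y=6 t=7
[1] x=3 y=6 t=12 →E
[2] x=3 y=5 t=17 →S
[3] x=3 y=4 t=22 →S
[4] x=3 y=3 t=27 →S
[5] x=3 y=2 t=32 →S

path = [(2,6), (3,6), (3,5), (3,4), (3,3), (3,2)]
arrival = 32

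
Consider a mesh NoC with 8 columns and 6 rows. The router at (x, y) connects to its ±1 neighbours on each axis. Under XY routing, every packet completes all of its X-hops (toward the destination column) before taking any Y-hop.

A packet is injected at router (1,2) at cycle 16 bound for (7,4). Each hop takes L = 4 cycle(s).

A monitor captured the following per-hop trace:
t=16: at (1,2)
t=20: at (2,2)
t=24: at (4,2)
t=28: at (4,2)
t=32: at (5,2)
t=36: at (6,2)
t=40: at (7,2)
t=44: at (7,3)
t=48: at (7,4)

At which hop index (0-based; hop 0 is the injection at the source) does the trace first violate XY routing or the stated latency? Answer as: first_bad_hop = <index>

first_bad_hop = 2

[1] (+1,+0) / 4c ⇒ ok
[2] (+2,+0) / 4c ⇒ BAD: non-unit step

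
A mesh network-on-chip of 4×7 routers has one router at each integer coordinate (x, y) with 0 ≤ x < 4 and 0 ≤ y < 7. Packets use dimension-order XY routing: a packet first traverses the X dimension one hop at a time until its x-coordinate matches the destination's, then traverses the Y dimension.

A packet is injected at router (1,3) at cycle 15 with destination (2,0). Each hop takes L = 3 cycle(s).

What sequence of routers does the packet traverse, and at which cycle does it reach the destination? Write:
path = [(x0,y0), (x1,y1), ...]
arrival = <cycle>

#0 — 1,3 | c15
#1 — 2,3 | c18 | E
#2 — 2,2 | c21 | S
#3 — 2,1 | c24 | S
#4 — 2,0 | c27 | S

path = [(1,3), (2,3), (2,2), (2,1), (2,0)]
arrival = 27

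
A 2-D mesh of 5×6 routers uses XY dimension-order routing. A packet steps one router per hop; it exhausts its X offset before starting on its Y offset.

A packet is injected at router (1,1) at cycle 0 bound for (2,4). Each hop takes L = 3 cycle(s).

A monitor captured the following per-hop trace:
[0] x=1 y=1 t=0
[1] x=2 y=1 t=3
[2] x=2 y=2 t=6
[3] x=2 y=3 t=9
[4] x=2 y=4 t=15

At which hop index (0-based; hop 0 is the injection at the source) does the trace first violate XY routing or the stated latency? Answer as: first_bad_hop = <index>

first_bad_hop = 4

[1] (+1,+0) / 3c ⇒ ok
[2] (+0,+1) / 3c ⇒ ok
[3] (+0,+1) / 3c ⇒ ok
[4] (+0,+1) / 6c ⇒ BAD: Δcyc=6≠L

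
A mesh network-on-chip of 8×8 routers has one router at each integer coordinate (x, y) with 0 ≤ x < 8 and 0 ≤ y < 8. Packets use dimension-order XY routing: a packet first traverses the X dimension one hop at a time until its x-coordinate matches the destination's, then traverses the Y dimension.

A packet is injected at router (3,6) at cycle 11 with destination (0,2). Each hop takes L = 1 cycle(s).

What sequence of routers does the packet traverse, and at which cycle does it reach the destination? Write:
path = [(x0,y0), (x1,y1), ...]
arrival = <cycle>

t=11: at (3,6)
t=12: at (2,6) after W
t=13: at (1,6) after W
t=14: at (0,6) after W
t=15: at (0,5) after S
t=16: at (0,4) after S
t=17: at (0,3) after S
t=18: at (0,2) after S

path = [(3,6), (2,6), (1,6), (0,6), (0,5), (0,4), (0,3), (0,2)]
arrival = 18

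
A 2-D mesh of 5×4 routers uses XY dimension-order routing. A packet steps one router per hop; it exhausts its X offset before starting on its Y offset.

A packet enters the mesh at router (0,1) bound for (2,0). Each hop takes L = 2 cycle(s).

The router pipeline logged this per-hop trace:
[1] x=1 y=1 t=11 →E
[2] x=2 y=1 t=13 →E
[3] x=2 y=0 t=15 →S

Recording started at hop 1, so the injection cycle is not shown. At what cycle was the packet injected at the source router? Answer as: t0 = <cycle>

t0 = 9

The first recorded entry is hop 1 at cycle 11.
t0 = cyc[1] − L = 11 − 2 = 9.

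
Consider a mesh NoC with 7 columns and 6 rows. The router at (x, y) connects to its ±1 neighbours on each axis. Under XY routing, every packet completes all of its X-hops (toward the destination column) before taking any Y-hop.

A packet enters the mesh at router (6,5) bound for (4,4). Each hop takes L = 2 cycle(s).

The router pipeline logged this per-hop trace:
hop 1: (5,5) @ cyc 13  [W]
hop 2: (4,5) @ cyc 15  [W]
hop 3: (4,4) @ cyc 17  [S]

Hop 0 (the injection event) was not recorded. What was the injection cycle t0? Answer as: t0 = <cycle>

Hop 1 reached at cycle 13; hop k is at t0 + k·L.
t0 = cyc[1] − L = 13 − 2 = 11.

t0 = 11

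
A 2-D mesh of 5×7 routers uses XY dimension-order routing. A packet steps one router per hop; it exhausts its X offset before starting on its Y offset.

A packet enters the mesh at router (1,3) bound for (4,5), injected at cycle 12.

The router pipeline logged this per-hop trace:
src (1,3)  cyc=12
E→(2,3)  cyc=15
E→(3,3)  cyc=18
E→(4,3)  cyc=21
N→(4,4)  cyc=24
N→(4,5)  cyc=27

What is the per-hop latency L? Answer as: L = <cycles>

L = 3

Δcyc across hop 0→1: 15 − 12 = 3.
Each hop adds L, hence L = 3.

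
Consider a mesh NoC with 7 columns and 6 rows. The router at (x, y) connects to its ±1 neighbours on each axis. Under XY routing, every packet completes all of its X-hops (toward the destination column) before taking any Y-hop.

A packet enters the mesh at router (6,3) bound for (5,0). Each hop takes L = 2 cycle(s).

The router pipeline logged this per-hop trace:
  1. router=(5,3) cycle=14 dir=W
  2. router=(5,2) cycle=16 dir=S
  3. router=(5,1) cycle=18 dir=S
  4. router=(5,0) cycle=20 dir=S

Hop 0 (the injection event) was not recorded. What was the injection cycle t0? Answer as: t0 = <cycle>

t0 = 12

Hop 1 reached at cycle 14; hop k is at t0 + k·L.
Subtract one hop: t0 = 14 − 2 = 12.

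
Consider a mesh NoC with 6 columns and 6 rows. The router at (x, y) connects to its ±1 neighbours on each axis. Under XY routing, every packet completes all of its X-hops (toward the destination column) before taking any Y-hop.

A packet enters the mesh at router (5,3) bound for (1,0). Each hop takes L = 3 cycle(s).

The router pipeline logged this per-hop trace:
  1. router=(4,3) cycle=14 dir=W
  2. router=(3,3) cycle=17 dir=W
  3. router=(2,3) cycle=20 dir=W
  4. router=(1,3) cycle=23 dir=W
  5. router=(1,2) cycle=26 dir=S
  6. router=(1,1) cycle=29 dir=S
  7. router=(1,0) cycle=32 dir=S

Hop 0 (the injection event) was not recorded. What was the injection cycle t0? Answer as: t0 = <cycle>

cyc[1] = 14 and cyc[k] = t0 + k·L for every k.
Subtract one hop: t0 = 14 − 3 = 11.

t0 = 11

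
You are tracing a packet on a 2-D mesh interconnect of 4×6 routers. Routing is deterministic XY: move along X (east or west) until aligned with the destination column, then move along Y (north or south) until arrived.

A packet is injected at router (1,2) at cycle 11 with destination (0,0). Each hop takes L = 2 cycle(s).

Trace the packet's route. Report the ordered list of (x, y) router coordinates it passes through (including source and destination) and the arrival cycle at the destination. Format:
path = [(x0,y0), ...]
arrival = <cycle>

path = [(1,2), (0,2), (0,1), (0,0)]
arrival = 17

  0. router=(1,2) cycle=11 (inject)
  1. router=(0,2) cycle=13 dir=W
  2. router=(0,1) cycle=15 dir=S
  3. router=(0,0) cycle=17 dir=S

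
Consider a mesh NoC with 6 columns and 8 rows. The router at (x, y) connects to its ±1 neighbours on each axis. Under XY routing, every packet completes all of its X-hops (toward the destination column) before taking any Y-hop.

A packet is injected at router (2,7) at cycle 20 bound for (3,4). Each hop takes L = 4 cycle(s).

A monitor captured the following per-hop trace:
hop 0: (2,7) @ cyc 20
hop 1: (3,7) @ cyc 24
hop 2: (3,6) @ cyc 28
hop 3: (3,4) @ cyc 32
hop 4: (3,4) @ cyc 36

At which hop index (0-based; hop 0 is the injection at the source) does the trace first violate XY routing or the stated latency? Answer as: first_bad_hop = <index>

check 1→ d=(1,0) cyc+4: ok
check 2→ d=(0,-1) cyc+4: ok
check 3→ d=(0,-2) cyc+4: BAD: non-unit step

first_bad_hop = 3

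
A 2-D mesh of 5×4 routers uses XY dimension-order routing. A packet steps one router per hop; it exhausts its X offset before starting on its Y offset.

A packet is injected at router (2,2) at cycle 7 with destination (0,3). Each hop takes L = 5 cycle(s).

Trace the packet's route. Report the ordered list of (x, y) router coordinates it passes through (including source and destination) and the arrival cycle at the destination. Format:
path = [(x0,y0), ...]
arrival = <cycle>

src (2,2)  cyc=7
W→(1,2)  cyc=12
W→(0,2)  cyc=17
N→(0,3)  cyc=22

path = [(2,2), (1,2), (0,2), (0,3)]
arrival = 22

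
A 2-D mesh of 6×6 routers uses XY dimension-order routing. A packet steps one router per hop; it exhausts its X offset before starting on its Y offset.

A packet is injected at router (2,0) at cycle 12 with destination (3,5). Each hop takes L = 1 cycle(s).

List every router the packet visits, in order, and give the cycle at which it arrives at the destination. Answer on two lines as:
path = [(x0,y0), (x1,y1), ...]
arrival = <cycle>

t=12: at (2,0)
t=13: at (3,0) after E
t=14: at (3,1) after N
t=15: at (3,2) after N
t=16: at (3,3) after N
t=17: at (3,4) after N
t=18: at (3,5) after N

path = [(2,0), (3,0), (3,1), (3,2), (3,3), (3,4), (3,5)]
arrival = 18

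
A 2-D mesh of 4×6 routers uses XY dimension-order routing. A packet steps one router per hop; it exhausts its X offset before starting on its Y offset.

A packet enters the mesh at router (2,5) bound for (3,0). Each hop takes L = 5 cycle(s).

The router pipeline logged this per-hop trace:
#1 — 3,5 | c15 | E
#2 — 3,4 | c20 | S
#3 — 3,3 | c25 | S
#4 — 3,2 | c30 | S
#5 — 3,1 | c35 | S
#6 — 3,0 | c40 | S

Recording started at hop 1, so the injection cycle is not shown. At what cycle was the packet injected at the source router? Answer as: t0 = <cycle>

t0 = 10

Hop 1 reached at cycle 15; hop k is at t0 + k·L.
Subtract one hop: t0 = 15 − 5 = 10.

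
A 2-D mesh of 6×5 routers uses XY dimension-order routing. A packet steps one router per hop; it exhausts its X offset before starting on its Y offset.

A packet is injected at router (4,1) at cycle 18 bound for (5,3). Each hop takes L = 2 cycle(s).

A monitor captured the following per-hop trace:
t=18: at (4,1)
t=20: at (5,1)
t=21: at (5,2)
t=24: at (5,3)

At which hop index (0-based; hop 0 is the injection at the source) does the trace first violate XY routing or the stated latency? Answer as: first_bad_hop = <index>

first_bad_hop = 2

  1: Δx=+1 Δy=+0 Δt=2 [ok]
  2: Δx=+0 Δy=+1 Δt=1 [BAD: Δcyc=1≠L]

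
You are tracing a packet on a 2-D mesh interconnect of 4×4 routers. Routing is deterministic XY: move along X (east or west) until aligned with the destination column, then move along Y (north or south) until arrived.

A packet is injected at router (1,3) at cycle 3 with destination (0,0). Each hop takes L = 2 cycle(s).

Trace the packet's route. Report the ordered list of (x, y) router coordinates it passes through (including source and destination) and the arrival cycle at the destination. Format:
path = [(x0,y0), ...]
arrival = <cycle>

path = [(1,3), (0,3), (0,2), (0,1), (0,0)]
arrival = 11

t=3: at (1,3)
t=5: at (0,3) after W
t=7: at (0,2) after S
t=9: at (0,1) after S
t=11: at (0,0) after S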